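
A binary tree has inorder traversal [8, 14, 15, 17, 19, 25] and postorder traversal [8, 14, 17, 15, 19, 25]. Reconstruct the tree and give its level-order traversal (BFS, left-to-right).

Inorder:   [8, 14, 15, 17, 19, 25]
Postorder: [8, 14, 17, 15, 19, 25]
Algorithm: postorder visits root last, so walk postorder right-to-left;
each value is the root of the current inorder slice — split it at that
value, recurse on the right subtree first, then the left.
Recursive splits:
  root=25; inorder splits into left=[8, 14, 15, 17, 19], right=[]
  root=19; inorder splits into left=[8, 14, 15, 17], right=[]
  root=15; inorder splits into left=[8, 14], right=[17]
  root=17; inorder splits into left=[], right=[]
  root=14; inorder splits into left=[8], right=[]
  root=8; inorder splits into left=[], right=[]
Reconstructed level-order: [25, 19, 15, 14, 17, 8]


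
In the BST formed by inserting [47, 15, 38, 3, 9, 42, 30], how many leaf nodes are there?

Tree built from: [47, 15, 38, 3, 9, 42, 30]
Tree (level-order array): [47, 15, None, 3, 38, None, 9, 30, 42]
Rule: A leaf has 0 children.
Per-node child counts:
  node 47: 1 child(ren)
  node 15: 2 child(ren)
  node 3: 1 child(ren)
  node 9: 0 child(ren)
  node 38: 2 child(ren)
  node 30: 0 child(ren)
  node 42: 0 child(ren)
Matching nodes: [9, 30, 42]
Count of leaf nodes: 3


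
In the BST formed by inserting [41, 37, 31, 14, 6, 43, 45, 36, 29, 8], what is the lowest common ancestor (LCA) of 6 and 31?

Tree insertion order: [41, 37, 31, 14, 6, 43, 45, 36, 29, 8]
Tree (level-order array): [41, 37, 43, 31, None, None, 45, 14, 36, None, None, 6, 29, None, None, None, 8]
In a BST, the LCA of p=6, q=31 is the first node v on the
root-to-leaf path with p <= v <= q (go left if both < v, right if both > v).
Walk from root:
  at 41: both 6 and 31 < 41, go left
  at 37: both 6 and 31 < 37, go left
  at 31: 6 <= 31 <= 31, this is the LCA
LCA = 31


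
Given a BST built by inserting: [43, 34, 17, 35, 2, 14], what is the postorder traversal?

Tree insertion order: [43, 34, 17, 35, 2, 14]
Tree (level-order array): [43, 34, None, 17, 35, 2, None, None, None, None, 14]
Postorder traversal: [14, 2, 17, 35, 34, 43]


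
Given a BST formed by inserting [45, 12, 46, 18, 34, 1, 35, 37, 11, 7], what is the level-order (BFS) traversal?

Tree insertion order: [45, 12, 46, 18, 34, 1, 35, 37, 11, 7]
Tree (level-order array): [45, 12, 46, 1, 18, None, None, None, 11, None, 34, 7, None, None, 35, None, None, None, 37]
BFS from the root, enqueuing left then right child of each popped node:
  queue [45] -> pop 45, enqueue [12, 46], visited so far: [45]
  queue [12, 46] -> pop 12, enqueue [1, 18], visited so far: [45, 12]
  queue [46, 1, 18] -> pop 46, enqueue [none], visited so far: [45, 12, 46]
  queue [1, 18] -> pop 1, enqueue [11], visited so far: [45, 12, 46, 1]
  queue [18, 11] -> pop 18, enqueue [34], visited so far: [45, 12, 46, 1, 18]
  queue [11, 34] -> pop 11, enqueue [7], visited so far: [45, 12, 46, 1, 18, 11]
  queue [34, 7] -> pop 34, enqueue [35], visited so far: [45, 12, 46, 1, 18, 11, 34]
  queue [7, 35] -> pop 7, enqueue [none], visited so far: [45, 12, 46, 1, 18, 11, 34, 7]
  queue [35] -> pop 35, enqueue [37], visited so far: [45, 12, 46, 1, 18, 11, 34, 7, 35]
  queue [37] -> pop 37, enqueue [none], visited so far: [45, 12, 46, 1, 18, 11, 34, 7, 35, 37]
Result: [45, 12, 46, 1, 18, 11, 34, 7, 35, 37]


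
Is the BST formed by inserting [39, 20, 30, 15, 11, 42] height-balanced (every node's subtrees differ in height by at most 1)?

Tree (level-order array): [39, 20, 42, 15, 30, None, None, 11]
Definition: a tree is height-balanced if, at every node, |h(left) - h(right)| <= 1 (empty subtree has height -1).
Bottom-up per-node check:
  node 11: h_left=-1, h_right=-1, diff=0 [OK], height=0
  node 15: h_left=0, h_right=-1, diff=1 [OK], height=1
  node 30: h_left=-1, h_right=-1, diff=0 [OK], height=0
  node 20: h_left=1, h_right=0, diff=1 [OK], height=2
  node 42: h_left=-1, h_right=-1, diff=0 [OK], height=0
  node 39: h_left=2, h_right=0, diff=2 [FAIL (|2-0|=2 > 1)], height=3
Node 39 violates the condition: |2 - 0| = 2 > 1.
Result: Not balanced


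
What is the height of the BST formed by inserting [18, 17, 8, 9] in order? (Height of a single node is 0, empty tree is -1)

Insertion order: [18, 17, 8, 9]
Tree (level-order array): [18, 17, None, 8, None, None, 9]
Compute height bottom-up (empty subtree = -1):
  height(9) = 1 + max(-1, -1) = 0
  height(8) = 1 + max(-1, 0) = 1
  height(17) = 1 + max(1, -1) = 2
  height(18) = 1 + max(2, -1) = 3
Height = 3


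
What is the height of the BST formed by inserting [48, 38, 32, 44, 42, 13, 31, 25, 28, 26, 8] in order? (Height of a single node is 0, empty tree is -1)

Insertion order: [48, 38, 32, 44, 42, 13, 31, 25, 28, 26, 8]
Tree (level-order array): [48, 38, None, 32, 44, 13, None, 42, None, 8, 31, None, None, None, None, 25, None, None, 28, 26]
Compute height bottom-up (empty subtree = -1):
  height(8) = 1 + max(-1, -1) = 0
  height(26) = 1 + max(-1, -1) = 0
  height(28) = 1 + max(0, -1) = 1
  height(25) = 1 + max(-1, 1) = 2
  height(31) = 1 + max(2, -1) = 3
  height(13) = 1 + max(0, 3) = 4
  height(32) = 1 + max(4, -1) = 5
  height(42) = 1 + max(-1, -1) = 0
  height(44) = 1 + max(0, -1) = 1
  height(38) = 1 + max(5, 1) = 6
  height(48) = 1 + max(6, -1) = 7
Height = 7


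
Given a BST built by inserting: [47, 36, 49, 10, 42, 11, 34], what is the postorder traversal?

Tree insertion order: [47, 36, 49, 10, 42, 11, 34]
Tree (level-order array): [47, 36, 49, 10, 42, None, None, None, 11, None, None, None, 34]
Postorder traversal: [34, 11, 10, 42, 36, 49, 47]


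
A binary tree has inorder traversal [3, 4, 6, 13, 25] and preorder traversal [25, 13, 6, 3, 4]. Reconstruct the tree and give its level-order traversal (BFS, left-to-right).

Inorder:  [3, 4, 6, 13, 25]
Preorder: [25, 13, 6, 3, 4]
Algorithm: preorder visits root first, so consume preorder in order;
for each root, split the current inorder slice at that value into
left-subtree inorder and right-subtree inorder, then recurse.
Recursive splits:
  root=25; inorder splits into left=[3, 4, 6, 13], right=[]
  root=13; inorder splits into left=[3, 4, 6], right=[]
  root=6; inorder splits into left=[3, 4], right=[]
  root=3; inorder splits into left=[], right=[4]
  root=4; inorder splits into left=[], right=[]
Reconstructed level-order: [25, 13, 6, 3, 4]


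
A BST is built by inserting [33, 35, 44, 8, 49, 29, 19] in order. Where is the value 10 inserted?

Starting tree (level order): [33, 8, 35, None, 29, None, 44, 19, None, None, 49]
Insertion path: 33 -> 8 -> 29 -> 19
Result: insert 10 as left child of 19
Final tree (level order): [33, 8, 35, None, 29, None, 44, 19, None, None, 49, 10]


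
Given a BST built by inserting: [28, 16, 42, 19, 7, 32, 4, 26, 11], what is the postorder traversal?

Tree insertion order: [28, 16, 42, 19, 7, 32, 4, 26, 11]
Tree (level-order array): [28, 16, 42, 7, 19, 32, None, 4, 11, None, 26]
Postorder traversal: [4, 11, 7, 26, 19, 16, 32, 42, 28]


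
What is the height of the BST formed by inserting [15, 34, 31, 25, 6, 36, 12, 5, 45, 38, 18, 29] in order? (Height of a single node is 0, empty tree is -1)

Insertion order: [15, 34, 31, 25, 6, 36, 12, 5, 45, 38, 18, 29]
Tree (level-order array): [15, 6, 34, 5, 12, 31, 36, None, None, None, None, 25, None, None, 45, 18, 29, 38]
Compute height bottom-up (empty subtree = -1):
  height(5) = 1 + max(-1, -1) = 0
  height(12) = 1 + max(-1, -1) = 0
  height(6) = 1 + max(0, 0) = 1
  height(18) = 1 + max(-1, -1) = 0
  height(29) = 1 + max(-1, -1) = 0
  height(25) = 1 + max(0, 0) = 1
  height(31) = 1 + max(1, -1) = 2
  height(38) = 1 + max(-1, -1) = 0
  height(45) = 1 + max(0, -1) = 1
  height(36) = 1 + max(-1, 1) = 2
  height(34) = 1 + max(2, 2) = 3
  height(15) = 1 + max(1, 3) = 4
Height = 4


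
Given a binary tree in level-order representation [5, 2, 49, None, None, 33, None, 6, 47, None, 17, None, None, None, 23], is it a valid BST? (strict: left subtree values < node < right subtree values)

Level-order array: [5, 2, 49, None, None, 33, None, 6, 47, None, 17, None, None, None, 23]
Validate using subtree bounds (lo, hi): at each node, require lo < value < hi,
then recurse left with hi=value and right with lo=value.
Preorder trace (stopping at first violation):
  at node 5 with bounds (-inf, +inf): OK
  at node 2 with bounds (-inf, 5): OK
  at node 49 with bounds (5, +inf): OK
  at node 33 with bounds (5, 49): OK
  at node 6 with bounds (5, 33): OK
  at node 17 with bounds (6, 33): OK
  at node 23 with bounds (17, 33): OK
  at node 47 with bounds (33, 49): OK
No violation found at any node.
Result: Valid BST


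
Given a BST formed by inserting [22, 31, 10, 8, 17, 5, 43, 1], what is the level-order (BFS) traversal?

Tree insertion order: [22, 31, 10, 8, 17, 5, 43, 1]
Tree (level-order array): [22, 10, 31, 8, 17, None, 43, 5, None, None, None, None, None, 1]
BFS from the root, enqueuing left then right child of each popped node:
  queue [22] -> pop 22, enqueue [10, 31], visited so far: [22]
  queue [10, 31] -> pop 10, enqueue [8, 17], visited so far: [22, 10]
  queue [31, 8, 17] -> pop 31, enqueue [43], visited so far: [22, 10, 31]
  queue [8, 17, 43] -> pop 8, enqueue [5], visited so far: [22, 10, 31, 8]
  queue [17, 43, 5] -> pop 17, enqueue [none], visited so far: [22, 10, 31, 8, 17]
  queue [43, 5] -> pop 43, enqueue [none], visited so far: [22, 10, 31, 8, 17, 43]
  queue [5] -> pop 5, enqueue [1], visited so far: [22, 10, 31, 8, 17, 43, 5]
  queue [1] -> pop 1, enqueue [none], visited so far: [22, 10, 31, 8, 17, 43, 5, 1]
Result: [22, 10, 31, 8, 17, 43, 5, 1]


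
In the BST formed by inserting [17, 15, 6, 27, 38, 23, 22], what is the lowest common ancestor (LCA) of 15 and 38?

Tree insertion order: [17, 15, 6, 27, 38, 23, 22]
Tree (level-order array): [17, 15, 27, 6, None, 23, 38, None, None, 22]
In a BST, the LCA of p=15, q=38 is the first node v on the
root-to-leaf path with p <= v <= q (go left if both < v, right if both > v).
Walk from root:
  at 17: 15 <= 17 <= 38, this is the LCA
LCA = 17


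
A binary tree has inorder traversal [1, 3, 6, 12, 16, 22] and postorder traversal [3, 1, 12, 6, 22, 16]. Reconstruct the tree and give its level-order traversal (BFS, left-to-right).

Inorder:   [1, 3, 6, 12, 16, 22]
Postorder: [3, 1, 12, 6, 22, 16]
Algorithm: postorder visits root last, so walk postorder right-to-left;
each value is the root of the current inorder slice — split it at that
value, recurse on the right subtree first, then the left.
Recursive splits:
  root=16; inorder splits into left=[1, 3, 6, 12], right=[22]
  root=22; inorder splits into left=[], right=[]
  root=6; inorder splits into left=[1, 3], right=[12]
  root=12; inorder splits into left=[], right=[]
  root=1; inorder splits into left=[], right=[3]
  root=3; inorder splits into left=[], right=[]
Reconstructed level-order: [16, 6, 22, 1, 12, 3]


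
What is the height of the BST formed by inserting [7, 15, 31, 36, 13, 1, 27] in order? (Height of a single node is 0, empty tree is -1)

Insertion order: [7, 15, 31, 36, 13, 1, 27]
Tree (level-order array): [7, 1, 15, None, None, 13, 31, None, None, 27, 36]
Compute height bottom-up (empty subtree = -1):
  height(1) = 1 + max(-1, -1) = 0
  height(13) = 1 + max(-1, -1) = 0
  height(27) = 1 + max(-1, -1) = 0
  height(36) = 1 + max(-1, -1) = 0
  height(31) = 1 + max(0, 0) = 1
  height(15) = 1 + max(0, 1) = 2
  height(7) = 1 + max(0, 2) = 3
Height = 3


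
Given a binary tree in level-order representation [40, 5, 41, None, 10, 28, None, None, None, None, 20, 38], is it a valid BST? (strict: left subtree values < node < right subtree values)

Level-order array: [40, 5, 41, None, 10, 28, None, None, None, None, 20, 38]
Validate using subtree bounds (lo, hi): at each node, require lo < value < hi,
then recurse left with hi=value and right with lo=value.
Preorder trace (stopping at first violation):
  at node 40 with bounds (-inf, +inf): OK
  at node 5 with bounds (-inf, 40): OK
  at node 10 with bounds (5, 40): OK
  at node 41 with bounds (40, +inf): OK
  at node 28 with bounds (40, 41): VIOLATION
Node 28 violates its bound: not (40 < 28 < 41).
Result: Not a valid BST


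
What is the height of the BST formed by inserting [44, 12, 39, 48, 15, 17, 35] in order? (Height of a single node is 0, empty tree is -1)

Insertion order: [44, 12, 39, 48, 15, 17, 35]
Tree (level-order array): [44, 12, 48, None, 39, None, None, 15, None, None, 17, None, 35]
Compute height bottom-up (empty subtree = -1):
  height(35) = 1 + max(-1, -1) = 0
  height(17) = 1 + max(-1, 0) = 1
  height(15) = 1 + max(-1, 1) = 2
  height(39) = 1 + max(2, -1) = 3
  height(12) = 1 + max(-1, 3) = 4
  height(48) = 1 + max(-1, -1) = 0
  height(44) = 1 + max(4, 0) = 5
Height = 5


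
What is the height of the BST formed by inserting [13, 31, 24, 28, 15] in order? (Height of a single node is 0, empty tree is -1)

Insertion order: [13, 31, 24, 28, 15]
Tree (level-order array): [13, None, 31, 24, None, 15, 28]
Compute height bottom-up (empty subtree = -1):
  height(15) = 1 + max(-1, -1) = 0
  height(28) = 1 + max(-1, -1) = 0
  height(24) = 1 + max(0, 0) = 1
  height(31) = 1 + max(1, -1) = 2
  height(13) = 1 + max(-1, 2) = 3
Height = 3


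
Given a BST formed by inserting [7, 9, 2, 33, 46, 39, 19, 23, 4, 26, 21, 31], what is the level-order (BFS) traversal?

Tree insertion order: [7, 9, 2, 33, 46, 39, 19, 23, 4, 26, 21, 31]
Tree (level-order array): [7, 2, 9, None, 4, None, 33, None, None, 19, 46, None, 23, 39, None, 21, 26, None, None, None, None, None, 31]
BFS from the root, enqueuing left then right child of each popped node:
  queue [7] -> pop 7, enqueue [2, 9], visited so far: [7]
  queue [2, 9] -> pop 2, enqueue [4], visited so far: [7, 2]
  queue [9, 4] -> pop 9, enqueue [33], visited so far: [7, 2, 9]
  queue [4, 33] -> pop 4, enqueue [none], visited so far: [7, 2, 9, 4]
  queue [33] -> pop 33, enqueue [19, 46], visited so far: [7, 2, 9, 4, 33]
  queue [19, 46] -> pop 19, enqueue [23], visited so far: [7, 2, 9, 4, 33, 19]
  queue [46, 23] -> pop 46, enqueue [39], visited so far: [7, 2, 9, 4, 33, 19, 46]
  queue [23, 39] -> pop 23, enqueue [21, 26], visited so far: [7, 2, 9, 4, 33, 19, 46, 23]
  queue [39, 21, 26] -> pop 39, enqueue [none], visited so far: [7, 2, 9, 4, 33, 19, 46, 23, 39]
  queue [21, 26] -> pop 21, enqueue [none], visited so far: [7, 2, 9, 4, 33, 19, 46, 23, 39, 21]
  queue [26] -> pop 26, enqueue [31], visited so far: [7, 2, 9, 4, 33, 19, 46, 23, 39, 21, 26]
  queue [31] -> pop 31, enqueue [none], visited so far: [7, 2, 9, 4, 33, 19, 46, 23, 39, 21, 26, 31]
Result: [7, 2, 9, 4, 33, 19, 46, 23, 39, 21, 26, 31]


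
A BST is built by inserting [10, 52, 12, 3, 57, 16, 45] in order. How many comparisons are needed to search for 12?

Search path for 12: 10 -> 52 -> 12
Found: True
Comparisons: 3


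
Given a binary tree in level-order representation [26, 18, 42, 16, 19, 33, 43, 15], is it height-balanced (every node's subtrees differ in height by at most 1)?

Tree (level-order array): [26, 18, 42, 16, 19, 33, 43, 15]
Definition: a tree is height-balanced if, at every node, |h(left) - h(right)| <= 1 (empty subtree has height -1).
Bottom-up per-node check:
  node 15: h_left=-1, h_right=-1, diff=0 [OK], height=0
  node 16: h_left=0, h_right=-1, diff=1 [OK], height=1
  node 19: h_left=-1, h_right=-1, diff=0 [OK], height=0
  node 18: h_left=1, h_right=0, diff=1 [OK], height=2
  node 33: h_left=-1, h_right=-1, diff=0 [OK], height=0
  node 43: h_left=-1, h_right=-1, diff=0 [OK], height=0
  node 42: h_left=0, h_right=0, diff=0 [OK], height=1
  node 26: h_left=2, h_right=1, diff=1 [OK], height=3
All nodes satisfy the balance condition.
Result: Balanced


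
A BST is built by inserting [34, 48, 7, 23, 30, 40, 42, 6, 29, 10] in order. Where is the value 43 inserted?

Starting tree (level order): [34, 7, 48, 6, 23, 40, None, None, None, 10, 30, None, 42, None, None, 29]
Insertion path: 34 -> 48 -> 40 -> 42
Result: insert 43 as right child of 42
Final tree (level order): [34, 7, 48, 6, 23, 40, None, None, None, 10, 30, None, 42, None, None, 29, None, None, 43]


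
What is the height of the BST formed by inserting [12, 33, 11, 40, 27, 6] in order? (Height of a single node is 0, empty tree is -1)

Insertion order: [12, 33, 11, 40, 27, 6]
Tree (level-order array): [12, 11, 33, 6, None, 27, 40]
Compute height bottom-up (empty subtree = -1):
  height(6) = 1 + max(-1, -1) = 0
  height(11) = 1 + max(0, -1) = 1
  height(27) = 1 + max(-1, -1) = 0
  height(40) = 1 + max(-1, -1) = 0
  height(33) = 1 + max(0, 0) = 1
  height(12) = 1 + max(1, 1) = 2
Height = 2


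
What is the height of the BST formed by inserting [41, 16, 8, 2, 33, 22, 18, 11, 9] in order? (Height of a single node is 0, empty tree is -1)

Insertion order: [41, 16, 8, 2, 33, 22, 18, 11, 9]
Tree (level-order array): [41, 16, None, 8, 33, 2, 11, 22, None, None, None, 9, None, 18]
Compute height bottom-up (empty subtree = -1):
  height(2) = 1 + max(-1, -1) = 0
  height(9) = 1 + max(-1, -1) = 0
  height(11) = 1 + max(0, -1) = 1
  height(8) = 1 + max(0, 1) = 2
  height(18) = 1 + max(-1, -1) = 0
  height(22) = 1 + max(0, -1) = 1
  height(33) = 1 + max(1, -1) = 2
  height(16) = 1 + max(2, 2) = 3
  height(41) = 1 + max(3, -1) = 4
Height = 4


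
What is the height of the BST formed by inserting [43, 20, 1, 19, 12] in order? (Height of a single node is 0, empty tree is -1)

Insertion order: [43, 20, 1, 19, 12]
Tree (level-order array): [43, 20, None, 1, None, None, 19, 12]
Compute height bottom-up (empty subtree = -1):
  height(12) = 1 + max(-1, -1) = 0
  height(19) = 1 + max(0, -1) = 1
  height(1) = 1 + max(-1, 1) = 2
  height(20) = 1 + max(2, -1) = 3
  height(43) = 1 + max(3, -1) = 4
Height = 4


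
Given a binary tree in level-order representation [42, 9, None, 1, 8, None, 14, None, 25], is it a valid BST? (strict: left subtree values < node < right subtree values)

Level-order array: [42, 9, None, 1, 8, None, 14, None, 25]
Validate using subtree bounds (lo, hi): at each node, require lo < value < hi,
then recurse left with hi=value and right with lo=value.
Preorder trace (stopping at first violation):
  at node 42 with bounds (-inf, +inf): OK
  at node 9 with bounds (-inf, 42): OK
  at node 1 with bounds (-inf, 9): OK
  at node 14 with bounds (1, 9): VIOLATION
Node 14 violates its bound: not (1 < 14 < 9).
Result: Not a valid BST


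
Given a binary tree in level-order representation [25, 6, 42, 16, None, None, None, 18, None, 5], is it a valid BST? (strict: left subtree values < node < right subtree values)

Level-order array: [25, 6, 42, 16, None, None, None, 18, None, 5]
Validate using subtree bounds (lo, hi): at each node, require lo < value < hi,
then recurse left with hi=value and right with lo=value.
Preorder trace (stopping at first violation):
  at node 25 with bounds (-inf, +inf): OK
  at node 6 with bounds (-inf, 25): OK
  at node 16 with bounds (-inf, 6): VIOLATION
Node 16 violates its bound: not (-inf < 16 < 6).
Result: Not a valid BST


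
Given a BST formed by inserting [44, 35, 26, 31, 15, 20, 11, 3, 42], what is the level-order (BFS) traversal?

Tree insertion order: [44, 35, 26, 31, 15, 20, 11, 3, 42]
Tree (level-order array): [44, 35, None, 26, 42, 15, 31, None, None, 11, 20, None, None, 3]
BFS from the root, enqueuing left then right child of each popped node:
  queue [44] -> pop 44, enqueue [35], visited so far: [44]
  queue [35] -> pop 35, enqueue [26, 42], visited so far: [44, 35]
  queue [26, 42] -> pop 26, enqueue [15, 31], visited so far: [44, 35, 26]
  queue [42, 15, 31] -> pop 42, enqueue [none], visited so far: [44, 35, 26, 42]
  queue [15, 31] -> pop 15, enqueue [11, 20], visited so far: [44, 35, 26, 42, 15]
  queue [31, 11, 20] -> pop 31, enqueue [none], visited so far: [44, 35, 26, 42, 15, 31]
  queue [11, 20] -> pop 11, enqueue [3], visited so far: [44, 35, 26, 42, 15, 31, 11]
  queue [20, 3] -> pop 20, enqueue [none], visited so far: [44, 35, 26, 42, 15, 31, 11, 20]
  queue [3] -> pop 3, enqueue [none], visited so far: [44, 35, 26, 42, 15, 31, 11, 20, 3]
Result: [44, 35, 26, 42, 15, 31, 11, 20, 3]


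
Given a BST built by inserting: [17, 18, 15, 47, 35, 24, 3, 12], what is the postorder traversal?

Tree insertion order: [17, 18, 15, 47, 35, 24, 3, 12]
Tree (level-order array): [17, 15, 18, 3, None, None, 47, None, 12, 35, None, None, None, 24]
Postorder traversal: [12, 3, 15, 24, 35, 47, 18, 17]


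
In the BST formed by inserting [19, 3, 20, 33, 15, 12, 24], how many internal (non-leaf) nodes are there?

Tree built from: [19, 3, 20, 33, 15, 12, 24]
Tree (level-order array): [19, 3, 20, None, 15, None, 33, 12, None, 24]
Rule: An internal node has at least one child.
Per-node child counts:
  node 19: 2 child(ren)
  node 3: 1 child(ren)
  node 15: 1 child(ren)
  node 12: 0 child(ren)
  node 20: 1 child(ren)
  node 33: 1 child(ren)
  node 24: 0 child(ren)
Matching nodes: [19, 3, 15, 20, 33]
Count of internal (non-leaf) nodes: 5


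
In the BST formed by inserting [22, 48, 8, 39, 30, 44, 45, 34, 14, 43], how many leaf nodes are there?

Tree built from: [22, 48, 8, 39, 30, 44, 45, 34, 14, 43]
Tree (level-order array): [22, 8, 48, None, 14, 39, None, None, None, 30, 44, None, 34, 43, 45]
Rule: A leaf has 0 children.
Per-node child counts:
  node 22: 2 child(ren)
  node 8: 1 child(ren)
  node 14: 0 child(ren)
  node 48: 1 child(ren)
  node 39: 2 child(ren)
  node 30: 1 child(ren)
  node 34: 0 child(ren)
  node 44: 2 child(ren)
  node 43: 0 child(ren)
  node 45: 0 child(ren)
Matching nodes: [14, 34, 43, 45]
Count of leaf nodes: 4


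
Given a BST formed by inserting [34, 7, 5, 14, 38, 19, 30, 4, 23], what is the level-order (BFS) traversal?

Tree insertion order: [34, 7, 5, 14, 38, 19, 30, 4, 23]
Tree (level-order array): [34, 7, 38, 5, 14, None, None, 4, None, None, 19, None, None, None, 30, 23]
BFS from the root, enqueuing left then right child of each popped node:
  queue [34] -> pop 34, enqueue [7, 38], visited so far: [34]
  queue [7, 38] -> pop 7, enqueue [5, 14], visited so far: [34, 7]
  queue [38, 5, 14] -> pop 38, enqueue [none], visited so far: [34, 7, 38]
  queue [5, 14] -> pop 5, enqueue [4], visited so far: [34, 7, 38, 5]
  queue [14, 4] -> pop 14, enqueue [19], visited so far: [34, 7, 38, 5, 14]
  queue [4, 19] -> pop 4, enqueue [none], visited so far: [34, 7, 38, 5, 14, 4]
  queue [19] -> pop 19, enqueue [30], visited so far: [34, 7, 38, 5, 14, 4, 19]
  queue [30] -> pop 30, enqueue [23], visited so far: [34, 7, 38, 5, 14, 4, 19, 30]
  queue [23] -> pop 23, enqueue [none], visited so far: [34, 7, 38, 5, 14, 4, 19, 30, 23]
Result: [34, 7, 38, 5, 14, 4, 19, 30, 23]


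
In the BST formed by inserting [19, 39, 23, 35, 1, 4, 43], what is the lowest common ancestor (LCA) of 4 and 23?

Tree insertion order: [19, 39, 23, 35, 1, 4, 43]
Tree (level-order array): [19, 1, 39, None, 4, 23, 43, None, None, None, 35]
In a BST, the LCA of p=4, q=23 is the first node v on the
root-to-leaf path with p <= v <= q (go left if both < v, right if both > v).
Walk from root:
  at 19: 4 <= 19 <= 23, this is the LCA
LCA = 19


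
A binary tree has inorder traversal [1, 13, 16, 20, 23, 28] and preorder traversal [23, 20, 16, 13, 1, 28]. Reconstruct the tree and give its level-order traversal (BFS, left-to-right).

Inorder:  [1, 13, 16, 20, 23, 28]
Preorder: [23, 20, 16, 13, 1, 28]
Algorithm: preorder visits root first, so consume preorder in order;
for each root, split the current inorder slice at that value into
left-subtree inorder and right-subtree inorder, then recurse.
Recursive splits:
  root=23; inorder splits into left=[1, 13, 16, 20], right=[28]
  root=20; inorder splits into left=[1, 13, 16], right=[]
  root=16; inorder splits into left=[1, 13], right=[]
  root=13; inorder splits into left=[1], right=[]
  root=1; inorder splits into left=[], right=[]
  root=28; inorder splits into left=[], right=[]
Reconstructed level-order: [23, 20, 28, 16, 13, 1]


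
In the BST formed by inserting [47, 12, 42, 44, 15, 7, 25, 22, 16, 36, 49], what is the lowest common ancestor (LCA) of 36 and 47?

Tree insertion order: [47, 12, 42, 44, 15, 7, 25, 22, 16, 36, 49]
Tree (level-order array): [47, 12, 49, 7, 42, None, None, None, None, 15, 44, None, 25, None, None, 22, 36, 16]
In a BST, the LCA of p=36, q=47 is the first node v on the
root-to-leaf path with p <= v <= q (go left if both < v, right if both > v).
Walk from root:
  at 47: 36 <= 47 <= 47, this is the LCA
LCA = 47


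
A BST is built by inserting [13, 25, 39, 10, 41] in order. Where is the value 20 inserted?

Starting tree (level order): [13, 10, 25, None, None, None, 39, None, 41]
Insertion path: 13 -> 25
Result: insert 20 as left child of 25
Final tree (level order): [13, 10, 25, None, None, 20, 39, None, None, None, 41]


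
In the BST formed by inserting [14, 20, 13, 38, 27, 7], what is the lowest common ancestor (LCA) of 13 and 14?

Tree insertion order: [14, 20, 13, 38, 27, 7]
Tree (level-order array): [14, 13, 20, 7, None, None, 38, None, None, 27]
In a BST, the LCA of p=13, q=14 is the first node v on the
root-to-leaf path with p <= v <= q (go left if both < v, right if both > v).
Walk from root:
  at 14: 13 <= 14 <= 14, this is the LCA
LCA = 14


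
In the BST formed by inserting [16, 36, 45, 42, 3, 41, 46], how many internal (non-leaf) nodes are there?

Tree built from: [16, 36, 45, 42, 3, 41, 46]
Tree (level-order array): [16, 3, 36, None, None, None, 45, 42, 46, 41]
Rule: An internal node has at least one child.
Per-node child counts:
  node 16: 2 child(ren)
  node 3: 0 child(ren)
  node 36: 1 child(ren)
  node 45: 2 child(ren)
  node 42: 1 child(ren)
  node 41: 0 child(ren)
  node 46: 0 child(ren)
Matching nodes: [16, 36, 45, 42]
Count of internal (non-leaf) nodes: 4


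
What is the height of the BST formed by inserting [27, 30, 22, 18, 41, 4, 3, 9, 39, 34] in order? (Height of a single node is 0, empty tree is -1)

Insertion order: [27, 30, 22, 18, 41, 4, 3, 9, 39, 34]
Tree (level-order array): [27, 22, 30, 18, None, None, 41, 4, None, 39, None, 3, 9, 34]
Compute height bottom-up (empty subtree = -1):
  height(3) = 1 + max(-1, -1) = 0
  height(9) = 1 + max(-1, -1) = 0
  height(4) = 1 + max(0, 0) = 1
  height(18) = 1 + max(1, -1) = 2
  height(22) = 1 + max(2, -1) = 3
  height(34) = 1 + max(-1, -1) = 0
  height(39) = 1 + max(0, -1) = 1
  height(41) = 1 + max(1, -1) = 2
  height(30) = 1 + max(-1, 2) = 3
  height(27) = 1 + max(3, 3) = 4
Height = 4


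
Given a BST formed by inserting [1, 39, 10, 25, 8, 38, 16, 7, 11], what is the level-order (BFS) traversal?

Tree insertion order: [1, 39, 10, 25, 8, 38, 16, 7, 11]
Tree (level-order array): [1, None, 39, 10, None, 8, 25, 7, None, 16, 38, None, None, 11]
BFS from the root, enqueuing left then right child of each popped node:
  queue [1] -> pop 1, enqueue [39], visited so far: [1]
  queue [39] -> pop 39, enqueue [10], visited so far: [1, 39]
  queue [10] -> pop 10, enqueue [8, 25], visited so far: [1, 39, 10]
  queue [8, 25] -> pop 8, enqueue [7], visited so far: [1, 39, 10, 8]
  queue [25, 7] -> pop 25, enqueue [16, 38], visited so far: [1, 39, 10, 8, 25]
  queue [7, 16, 38] -> pop 7, enqueue [none], visited so far: [1, 39, 10, 8, 25, 7]
  queue [16, 38] -> pop 16, enqueue [11], visited so far: [1, 39, 10, 8, 25, 7, 16]
  queue [38, 11] -> pop 38, enqueue [none], visited so far: [1, 39, 10, 8, 25, 7, 16, 38]
  queue [11] -> pop 11, enqueue [none], visited so far: [1, 39, 10, 8, 25, 7, 16, 38, 11]
Result: [1, 39, 10, 8, 25, 7, 16, 38, 11]


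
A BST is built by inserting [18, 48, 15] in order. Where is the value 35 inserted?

Starting tree (level order): [18, 15, 48]
Insertion path: 18 -> 48
Result: insert 35 as left child of 48
Final tree (level order): [18, 15, 48, None, None, 35]


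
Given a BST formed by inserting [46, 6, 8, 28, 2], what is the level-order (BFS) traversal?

Tree insertion order: [46, 6, 8, 28, 2]
Tree (level-order array): [46, 6, None, 2, 8, None, None, None, 28]
BFS from the root, enqueuing left then right child of each popped node:
  queue [46] -> pop 46, enqueue [6], visited so far: [46]
  queue [6] -> pop 6, enqueue [2, 8], visited so far: [46, 6]
  queue [2, 8] -> pop 2, enqueue [none], visited so far: [46, 6, 2]
  queue [8] -> pop 8, enqueue [28], visited so far: [46, 6, 2, 8]
  queue [28] -> pop 28, enqueue [none], visited so far: [46, 6, 2, 8, 28]
Result: [46, 6, 2, 8, 28]


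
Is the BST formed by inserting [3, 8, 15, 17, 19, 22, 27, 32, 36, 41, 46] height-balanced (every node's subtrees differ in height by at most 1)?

Tree (level-order array): [3, None, 8, None, 15, None, 17, None, 19, None, 22, None, 27, None, 32, None, 36, None, 41, None, 46]
Definition: a tree is height-balanced if, at every node, |h(left) - h(right)| <= 1 (empty subtree has height -1).
Bottom-up per-node check:
  node 46: h_left=-1, h_right=-1, diff=0 [OK], height=0
  node 41: h_left=-1, h_right=0, diff=1 [OK], height=1
  node 36: h_left=-1, h_right=1, diff=2 [FAIL (|-1-1|=2 > 1)], height=2
  node 32: h_left=-1, h_right=2, diff=3 [FAIL (|-1-2|=3 > 1)], height=3
  node 27: h_left=-1, h_right=3, diff=4 [FAIL (|-1-3|=4 > 1)], height=4
  node 22: h_left=-1, h_right=4, diff=5 [FAIL (|-1-4|=5 > 1)], height=5
  node 19: h_left=-1, h_right=5, diff=6 [FAIL (|-1-5|=6 > 1)], height=6
  node 17: h_left=-1, h_right=6, diff=7 [FAIL (|-1-6|=7 > 1)], height=7
  node 15: h_left=-1, h_right=7, diff=8 [FAIL (|-1-7|=8 > 1)], height=8
  node 8: h_left=-1, h_right=8, diff=9 [FAIL (|-1-8|=9 > 1)], height=9
  node 3: h_left=-1, h_right=9, diff=10 [FAIL (|-1-9|=10 > 1)], height=10
Node 36 violates the condition: |-1 - 1| = 2 > 1.
Result: Not balanced


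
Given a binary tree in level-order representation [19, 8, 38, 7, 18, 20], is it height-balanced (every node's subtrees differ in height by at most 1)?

Tree (level-order array): [19, 8, 38, 7, 18, 20]
Definition: a tree is height-balanced if, at every node, |h(left) - h(right)| <= 1 (empty subtree has height -1).
Bottom-up per-node check:
  node 7: h_left=-1, h_right=-1, diff=0 [OK], height=0
  node 18: h_left=-1, h_right=-1, diff=0 [OK], height=0
  node 8: h_left=0, h_right=0, diff=0 [OK], height=1
  node 20: h_left=-1, h_right=-1, diff=0 [OK], height=0
  node 38: h_left=0, h_right=-1, diff=1 [OK], height=1
  node 19: h_left=1, h_right=1, diff=0 [OK], height=2
All nodes satisfy the balance condition.
Result: Balanced


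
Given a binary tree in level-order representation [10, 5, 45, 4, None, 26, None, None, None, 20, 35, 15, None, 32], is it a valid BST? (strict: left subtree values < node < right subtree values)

Level-order array: [10, 5, 45, 4, None, 26, None, None, None, 20, 35, 15, None, 32]
Validate using subtree bounds (lo, hi): at each node, require lo < value < hi,
then recurse left with hi=value and right with lo=value.
Preorder trace (stopping at first violation):
  at node 10 with bounds (-inf, +inf): OK
  at node 5 with bounds (-inf, 10): OK
  at node 4 with bounds (-inf, 5): OK
  at node 45 with bounds (10, +inf): OK
  at node 26 with bounds (10, 45): OK
  at node 20 with bounds (10, 26): OK
  at node 15 with bounds (10, 20): OK
  at node 35 with bounds (26, 45): OK
  at node 32 with bounds (26, 35): OK
No violation found at any node.
Result: Valid BST


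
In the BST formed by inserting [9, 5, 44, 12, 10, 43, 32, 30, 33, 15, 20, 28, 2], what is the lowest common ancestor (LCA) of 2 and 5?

Tree insertion order: [9, 5, 44, 12, 10, 43, 32, 30, 33, 15, 20, 28, 2]
Tree (level-order array): [9, 5, 44, 2, None, 12, None, None, None, 10, 43, None, None, 32, None, 30, 33, 15, None, None, None, None, 20, None, 28]
In a BST, the LCA of p=2, q=5 is the first node v on the
root-to-leaf path with p <= v <= q (go left if both < v, right if both > v).
Walk from root:
  at 9: both 2 and 5 < 9, go left
  at 5: 2 <= 5 <= 5, this is the LCA
LCA = 5


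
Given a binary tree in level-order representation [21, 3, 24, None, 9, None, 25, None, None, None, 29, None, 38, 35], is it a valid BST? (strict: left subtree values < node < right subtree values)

Level-order array: [21, 3, 24, None, 9, None, 25, None, None, None, 29, None, 38, 35]
Validate using subtree bounds (lo, hi): at each node, require lo < value < hi,
then recurse left with hi=value and right with lo=value.
Preorder trace (stopping at first violation):
  at node 21 with bounds (-inf, +inf): OK
  at node 3 with bounds (-inf, 21): OK
  at node 9 with bounds (3, 21): OK
  at node 24 with bounds (21, +inf): OK
  at node 25 with bounds (24, +inf): OK
  at node 29 with bounds (25, +inf): OK
  at node 38 with bounds (29, +inf): OK
  at node 35 with bounds (29, 38): OK
No violation found at any node.
Result: Valid BST


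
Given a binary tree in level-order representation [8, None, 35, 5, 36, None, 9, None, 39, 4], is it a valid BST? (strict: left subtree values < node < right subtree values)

Level-order array: [8, None, 35, 5, 36, None, 9, None, 39, 4]
Validate using subtree bounds (lo, hi): at each node, require lo < value < hi,
then recurse left with hi=value and right with lo=value.
Preorder trace (stopping at first violation):
  at node 8 with bounds (-inf, +inf): OK
  at node 35 with bounds (8, +inf): OK
  at node 5 with bounds (8, 35): VIOLATION
Node 5 violates its bound: not (8 < 5 < 35).
Result: Not a valid BST


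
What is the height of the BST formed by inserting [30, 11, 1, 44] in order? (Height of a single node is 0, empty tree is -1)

Insertion order: [30, 11, 1, 44]
Tree (level-order array): [30, 11, 44, 1]
Compute height bottom-up (empty subtree = -1):
  height(1) = 1 + max(-1, -1) = 0
  height(11) = 1 + max(0, -1) = 1
  height(44) = 1 + max(-1, -1) = 0
  height(30) = 1 + max(1, 0) = 2
Height = 2


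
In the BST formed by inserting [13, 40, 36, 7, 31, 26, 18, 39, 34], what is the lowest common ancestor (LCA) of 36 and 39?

Tree insertion order: [13, 40, 36, 7, 31, 26, 18, 39, 34]
Tree (level-order array): [13, 7, 40, None, None, 36, None, 31, 39, 26, 34, None, None, 18]
In a BST, the LCA of p=36, q=39 is the first node v on the
root-to-leaf path with p <= v <= q (go left if both < v, right if both > v).
Walk from root:
  at 13: both 36 and 39 > 13, go right
  at 40: both 36 and 39 < 40, go left
  at 36: 36 <= 36 <= 39, this is the LCA
LCA = 36


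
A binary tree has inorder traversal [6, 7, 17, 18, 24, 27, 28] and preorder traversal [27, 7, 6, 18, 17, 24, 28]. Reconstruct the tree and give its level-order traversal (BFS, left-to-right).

Inorder:  [6, 7, 17, 18, 24, 27, 28]
Preorder: [27, 7, 6, 18, 17, 24, 28]
Algorithm: preorder visits root first, so consume preorder in order;
for each root, split the current inorder slice at that value into
left-subtree inorder and right-subtree inorder, then recurse.
Recursive splits:
  root=27; inorder splits into left=[6, 7, 17, 18, 24], right=[28]
  root=7; inorder splits into left=[6], right=[17, 18, 24]
  root=6; inorder splits into left=[], right=[]
  root=18; inorder splits into left=[17], right=[24]
  root=17; inorder splits into left=[], right=[]
  root=24; inorder splits into left=[], right=[]
  root=28; inorder splits into left=[], right=[]
Reconstructed level-order: [27, 7, 28, 6, 18, 17, 24]


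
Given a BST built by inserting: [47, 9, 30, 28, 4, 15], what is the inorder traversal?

Tree insertion order: [47, 9, 30, 28, 4, 15]
Tree (level-order array): [47, 9, None, 4, 30, None, None, 28, None, 15]
Inorder traversal: [4, 9, 15, 28, 30, 47]


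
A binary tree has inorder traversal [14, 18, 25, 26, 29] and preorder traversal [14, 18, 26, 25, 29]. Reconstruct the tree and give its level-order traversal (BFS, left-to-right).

Inorder:  [14, 18, 25, 26, 29]
Preorder: [14, 18, 26, 25, 29]
Algorithm: preorder visits root first, so consume preorder in order;
for each root, split the current inorder slice at that value into
left-subtree inorder and right-subtree inorder, then recurse.
Recursive splits:
  root=14; inorder splits into left=[], right=[18, 25, 26, 29]
  root=18; inorder splits into left=[], right=[25, 26, 29]
  root=26; inorder splits into left=[25], right=[29]
  root=25; inorder splits into left=[], right=[]
  root=29; inorder splits into left=[], right=[]
Reconstructed level-order: [14, 18, 26, 25, 29]


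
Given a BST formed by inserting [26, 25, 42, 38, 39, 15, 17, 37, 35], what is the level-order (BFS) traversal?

Tree insertion order: [26, 25, 42, 38, 39, 15, 17, 37, 35]
Tree (level-order array): [26, 25, 42, 15, None, 38, None, None, 17, 37, 39, None, None, 35]
BFS from the root, enqueuing left then right child of each popped node:
  queue [26] -> pop 26, enqueue [25, 42], visited so far: [26]
  queue [25, 42] -> pop 25, enqueue [15], visited so far: [26, 25]
  queue [42, 15] -> pop 42, enqueue [38], visited so far: [26, 25, 42]
  queue [15, 38] -> pop 15, enqueue [17], visited so far: [26, 25, 42, 15]
  queue [38, 17] -> pop 38, enqueue [37, 39], visited so far: [26, 25, 42, 15, 38]
  queue [17, 37, 39] -> pop 17, enqueue [none], visited so far: [26, 25, 42, 15, 38, 17]
  queue [37, 39] -> pop 37, enqueue [35], visited so far: [26, 25, 42, 15, 38, 17, 37]
  queue [39, 35] -> pop 39, enqueue [none], visited so far: [26, 25, 42, 15, 38, 17, 37, 39]
  queue [35] -> pop 35, enqueue [none], visited so far: [26, 25, 42, 15, 38, 17, 37, 39, 35]
Result: [26, 25, 42, 15, 38, 17, 37, 39, 35]


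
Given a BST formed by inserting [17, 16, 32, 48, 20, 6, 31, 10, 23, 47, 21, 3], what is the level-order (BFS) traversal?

Tree insertion order: [17, 16, 32, 48, 20, 6, 31, 10, 23, 47, 21, 3]
Tree (level-order array): [17, 16, 32, 6, None, 20, 48, 3, 10, None, 31, 47, None, None, None, None, None, 23, None, None, None, 21]
BFS from the root, enqueuing left then right child of each popped node:
  queue [17] -> pop 17, enqueue [16, 32], visited so far: [17]
  queue [16, 32] -> pop 16, enqueue [6], visited so far: [17, 16]
  queue [32, 6] -> pop 32, enqueue [20, 48], visited so far: [17, 16, 32]
  queue [6, 20, 48] -> pop 6, enqueue [3, 10], visited so far: [17, 16, 32, 6]
  queue [20, 48, 3, 10] -> pop 20, enqueue [31], visited so far: [17, 16, 32, 6, 20]
  queue [48, 3, 10, 31] -> pop 48, enqueue [47], visited so far: [17, 16, 32, 6, 20, 48]
  queue [3, 10, 31, 47] -> pop 3, enqueue [none], visited so far: [17, 16, 32, 6, 20, 48, 3]
  queue [10, 31, 47] -> pop 10, enqueue [none], visited so far: [17, 16, 32, 6, 20, 48, 3, 10]
  queue [31, 47] -> pop 31, enqueue [23], visited so far: [17, 16, 32, 6, 20, 48, 3, 10, 31]
  queue [47, 23] -> pop 47, enqueue [none], visited so far: [17, 16, 32, 6, 20, 48, 3, 10, 31, 47]
  queue [23] -> pop 23, enqueue [21], visited so far: [17, 16, 32, 6, 20, 48, 3, 10, 31, 47, 23]
  queue [21] -> pop 21, enqueue [none], visited so far: [17, 16, 32, 6, 20, 48, 3, 10, 31, 47, 23, 21]
Result: [17, 16, 32, 6, 20, 48, 3, 10, 31, 47, 23, 21]


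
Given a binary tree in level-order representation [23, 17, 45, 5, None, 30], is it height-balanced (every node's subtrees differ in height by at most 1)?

Tree (level-order array): [23, 17, 45, 5, None, 30]
Definition: a tree is height-balanced if, at every node, |h(left) - h(right)| <= 1 (empty subtree has height -1).
Bottom-up per-node check:
  node 5: h_left=-1, h_right=-1, diff=0 [OK], height=0
  node 17: h_left=0, h_right=-1, diff=1 [OK], height=1
  node 30: h_left=-1, h_right=-1, diff=0 [OK], height=0
  node 45: h_left=0, h_right=-1, diff=1 [OK], height=1
  node 23: h_left=1, h_right=1, diff=0 [OK], height=2
All nodes satisfy the balance condition.
Result: Balanced


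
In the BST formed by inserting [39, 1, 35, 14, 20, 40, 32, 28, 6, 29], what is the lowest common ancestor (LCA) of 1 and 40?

Tree insertion order: [39, 1, 35, 14, 20, 40, 32, 28, 6, 29]
Tree (level-order array): [39, 1, 40, None, 35, None, None, 14, None, 6, 20, None, None, None, 32, 28, None, None, 29]
In a BST, the LCA of p=1, q=40 is the first node v on the
root-to-leaf path with p <= v <= q (go left if both < v, right if both > v).
Walk from root:
  at 39: 1 <= 39 <= 40, this is the LCA
LCA = 39


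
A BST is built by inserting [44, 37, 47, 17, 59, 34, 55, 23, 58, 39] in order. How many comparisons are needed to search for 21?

Search path for 21: 44 -> 37 -> 17 -> 34 -> 23
Found: False
Comparisons: 5
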